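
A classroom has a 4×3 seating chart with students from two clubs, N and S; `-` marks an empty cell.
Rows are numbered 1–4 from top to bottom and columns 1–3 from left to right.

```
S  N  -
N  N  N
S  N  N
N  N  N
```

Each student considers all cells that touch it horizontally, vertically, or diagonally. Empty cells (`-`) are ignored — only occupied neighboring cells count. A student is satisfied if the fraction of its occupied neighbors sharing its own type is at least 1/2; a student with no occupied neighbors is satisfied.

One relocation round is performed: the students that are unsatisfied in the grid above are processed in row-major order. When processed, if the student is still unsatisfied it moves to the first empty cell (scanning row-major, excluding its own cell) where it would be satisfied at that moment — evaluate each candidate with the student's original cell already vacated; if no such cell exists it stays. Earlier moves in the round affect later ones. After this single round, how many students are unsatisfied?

2

Initially unsatisfied (in order): (1,1), (3,1).
  (1,1): no empty cell satisfies it; stays.
  (3,1): no empty cell satisfies it; stays.
Resulting grid:
S N -
N N N
S N N
N N N
Unsatisfied now: (1,1), (3,1).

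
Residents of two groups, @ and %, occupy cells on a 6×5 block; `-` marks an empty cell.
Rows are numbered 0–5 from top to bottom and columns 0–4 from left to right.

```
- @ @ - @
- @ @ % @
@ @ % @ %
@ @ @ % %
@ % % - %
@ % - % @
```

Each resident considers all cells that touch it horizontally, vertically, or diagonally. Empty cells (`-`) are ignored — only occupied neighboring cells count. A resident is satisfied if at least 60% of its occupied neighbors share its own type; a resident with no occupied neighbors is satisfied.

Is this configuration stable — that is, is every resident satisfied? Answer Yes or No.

No

Row 0: (0,1)@ 3/3 ✓ · (0,2)@ 3/4 ✓ · (0,4)@ 1/2 ✗
Row 1: (1,1)@ 5/6 ✓ · (1,2)@ 5/7 ✓ · (1,3)% 2/7 ✗ · (1,4)@ 2/4 ✗
Row 2: (2,0)@ 4/4 ✓ · (2,1)@ 6/7 ✓ · (2,2)% 2/8 ✗ · (2,3)@ 3/8 ✗ · (2,4)% 3/5 ✓
Row 3: (3,0)@ 4/5 ✓ · (3,1)@ 5/8 ✓ · (3,2)@ 3/7 ✗ · (3,3)% 5/7 ✓ · (3,4)% 3/4 ✓
Row 4: (4,0)@ 3/5 ✓ · (4,1)% 2/7 ✗ · (4,2)% 4/6 ✓ · (4,4)% 3/4 ✓
Row 5: (5,0)@ 1/3 ✗ · (5,1)% 2/4 ✗ · (5,3)% 2/3 ✓ · (5,4)@ 0/2 ✗
For instance (0,4) has only 1/2 same-type neighbors, below 3/5.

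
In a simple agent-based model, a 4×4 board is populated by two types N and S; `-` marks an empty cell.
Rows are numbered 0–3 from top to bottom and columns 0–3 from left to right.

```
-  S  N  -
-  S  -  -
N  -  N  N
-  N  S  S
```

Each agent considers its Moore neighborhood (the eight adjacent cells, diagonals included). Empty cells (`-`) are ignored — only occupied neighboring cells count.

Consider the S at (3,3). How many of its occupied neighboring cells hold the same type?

1

Occupied neighbors of (3,3): (2,2)=N, (2,3)=N, (3,2)=S.
Same type (S): 1 of 3.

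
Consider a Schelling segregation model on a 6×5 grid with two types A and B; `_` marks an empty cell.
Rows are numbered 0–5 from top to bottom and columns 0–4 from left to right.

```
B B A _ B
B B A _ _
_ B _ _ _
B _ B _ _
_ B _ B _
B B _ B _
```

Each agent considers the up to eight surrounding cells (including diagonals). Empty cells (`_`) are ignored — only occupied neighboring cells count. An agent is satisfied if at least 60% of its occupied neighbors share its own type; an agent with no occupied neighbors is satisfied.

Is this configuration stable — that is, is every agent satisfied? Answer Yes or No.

No

(0,0)B 3/3 ok
(0,1)B 3/5 ok
(0,2)A 1/3 unhappy
(0,4)B 0/0 ok
(1,0)B 4/4 ok
(1,1)B 4/6 ok
(1,2)A 1/4 unhappy
(2,1)B 4/5 ok
(3,0)B 2/2 ok
(3,2)B 3/3 ok
(4,1)B 4/4 ok
(4,3)B 2/2 ok
(5,0)B 2/2 ok
(5,1)B 2/2 ok
(5,3)B 1/1 ok
For instance (0,2) has only 1/3 same-type neighbors, below 3/5.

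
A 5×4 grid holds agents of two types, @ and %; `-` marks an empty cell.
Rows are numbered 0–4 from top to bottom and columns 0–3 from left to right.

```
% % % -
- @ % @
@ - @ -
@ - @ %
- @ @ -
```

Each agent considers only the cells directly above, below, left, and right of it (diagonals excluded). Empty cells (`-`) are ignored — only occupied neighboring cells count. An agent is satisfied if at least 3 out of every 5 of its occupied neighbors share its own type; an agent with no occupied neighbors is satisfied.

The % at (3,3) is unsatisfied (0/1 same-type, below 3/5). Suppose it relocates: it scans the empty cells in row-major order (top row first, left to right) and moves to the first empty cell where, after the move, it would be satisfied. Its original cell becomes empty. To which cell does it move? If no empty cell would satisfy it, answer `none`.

none

Vacating (3,3). Empty cells in order:
  (0,3): 1/2 same-type → still unsatisfied.
  (1,0): 1/3 same-type → still unsatisfied.
  (2,1): 0/3 same-type → still unsatisfied.
  (2,3): 0/2 same-type → still unsatisfied.
  (3,1): 0/3 same-type → still unsatisfied.
  (4,0): 0/2 same-type → still unsatisfied.
  (4,3): 0/1 same-type → still unsatisfied.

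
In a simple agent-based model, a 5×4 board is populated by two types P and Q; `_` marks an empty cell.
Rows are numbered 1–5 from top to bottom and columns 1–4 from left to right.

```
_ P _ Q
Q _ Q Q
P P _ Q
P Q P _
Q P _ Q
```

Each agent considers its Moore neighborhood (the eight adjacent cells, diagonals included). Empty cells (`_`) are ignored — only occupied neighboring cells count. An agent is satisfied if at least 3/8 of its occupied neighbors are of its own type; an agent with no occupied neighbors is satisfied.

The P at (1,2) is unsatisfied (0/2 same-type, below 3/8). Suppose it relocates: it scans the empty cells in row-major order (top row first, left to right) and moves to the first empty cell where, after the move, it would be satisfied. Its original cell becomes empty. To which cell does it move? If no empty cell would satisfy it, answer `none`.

Vacating (1,2). Empty cells in order:
  (1,1): 0/1 same-type → still unsatisfied.
  (1,3): 0/3 same-type → still unsatisfied.
  (2,2): 2/4 same-type → satisfied — stop here.

(2,2)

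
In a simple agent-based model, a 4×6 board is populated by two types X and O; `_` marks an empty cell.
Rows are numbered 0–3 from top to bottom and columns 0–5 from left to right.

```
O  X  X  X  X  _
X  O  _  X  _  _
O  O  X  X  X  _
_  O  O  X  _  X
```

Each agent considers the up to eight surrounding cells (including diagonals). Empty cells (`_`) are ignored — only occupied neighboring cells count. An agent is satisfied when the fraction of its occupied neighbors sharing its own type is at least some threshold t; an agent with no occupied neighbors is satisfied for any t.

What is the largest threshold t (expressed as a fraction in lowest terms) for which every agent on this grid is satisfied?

1/5

(0,0)O 1/3
(0,1)X 2/4
(0,2)X 3/4
(0,3)X 3/3
(0,4)X 2/2
(1,0)X 1/5
(1,1)O 3/7
(1,3)X 6/6
(2,0)O 3/4
(2,1)O 4/6
(2,2)X 3/7
(2,3)X 4/5
(2,4)X 4/4
(3,1)O 3/4
(3,2)O 2/5
(3,3)X 3/4
(3,5)X 1/1
The smallest same-type fraction is 1/5 at (1,0), which reduces to 1/5. Any threshold above that leaves this agent unsatisfied.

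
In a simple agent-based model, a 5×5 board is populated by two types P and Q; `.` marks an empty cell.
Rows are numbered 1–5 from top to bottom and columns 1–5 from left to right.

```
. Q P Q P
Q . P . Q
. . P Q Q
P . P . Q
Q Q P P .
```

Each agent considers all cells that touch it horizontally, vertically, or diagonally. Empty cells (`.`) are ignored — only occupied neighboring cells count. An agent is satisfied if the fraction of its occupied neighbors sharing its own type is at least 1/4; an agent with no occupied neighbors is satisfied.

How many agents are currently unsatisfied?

(1,2)Q 1/3 satisfied
(1,3)P 1/3 satisfied
(1,4)Q 1/4 satisfied
(1,5)P 0/2 not
(2,1)Q 1/1 satisfied
(2,3)P 2/5 satisfied
(2,5)Q 3/4 satisfied
(3,3)P 2/3 satisfied
(3,4)Q 3/6 satisfied
(3,5)Q 3/3 satisfied
(4,1)P 0/2 not
(4,3)P 3/5 satisfied
(4,5)Q 2/3 satisfied
(5,1)Q 1/2 satisfied
(5,2)Q 1/4 satisfied
(5,3)P 2/3 satisfied
(5,4)P 2/3 satisfied
Unsatisfied: (1,5), (4,1) — 2 in total.

2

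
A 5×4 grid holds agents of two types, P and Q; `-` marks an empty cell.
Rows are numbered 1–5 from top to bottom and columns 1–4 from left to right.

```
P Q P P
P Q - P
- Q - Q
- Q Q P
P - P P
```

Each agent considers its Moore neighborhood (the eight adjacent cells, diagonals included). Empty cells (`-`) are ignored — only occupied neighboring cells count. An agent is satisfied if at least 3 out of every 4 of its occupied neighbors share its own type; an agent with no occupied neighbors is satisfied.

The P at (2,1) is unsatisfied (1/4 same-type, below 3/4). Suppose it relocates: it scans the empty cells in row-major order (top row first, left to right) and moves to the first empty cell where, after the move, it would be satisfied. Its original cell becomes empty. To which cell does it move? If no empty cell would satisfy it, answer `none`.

none

Vacating (2,1). Empty cells in order:
  (2,3): 3/7 same-type → still unsatisfied.
  (3,1): 0/3 same-type → still unsatisfied.
  (3,3): 2/7 same-type → still unsatisfied.
  (4,1): 1/3 same-type → still unsatisfied.
  (5,2): 2/4 same-type → still unsatisfied.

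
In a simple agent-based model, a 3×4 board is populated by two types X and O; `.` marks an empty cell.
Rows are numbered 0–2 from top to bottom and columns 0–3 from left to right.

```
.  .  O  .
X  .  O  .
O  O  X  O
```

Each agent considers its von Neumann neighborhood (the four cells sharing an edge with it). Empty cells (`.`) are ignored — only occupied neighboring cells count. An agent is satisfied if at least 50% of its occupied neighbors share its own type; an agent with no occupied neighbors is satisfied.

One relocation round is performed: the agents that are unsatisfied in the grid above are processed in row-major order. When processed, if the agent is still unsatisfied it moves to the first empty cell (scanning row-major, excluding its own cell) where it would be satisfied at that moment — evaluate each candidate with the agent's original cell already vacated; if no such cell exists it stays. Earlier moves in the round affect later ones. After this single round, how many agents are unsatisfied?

0

Initially unsatisfied (in order): (1,0), (2,2), (2,3).
  (1,0) → (0,0).
  (2,2) → (0,1).
  (2,3): now satisfied by earlier moves; stays.
Resulting grid:
X X O .
. . O .
O O . O
All satisfied now.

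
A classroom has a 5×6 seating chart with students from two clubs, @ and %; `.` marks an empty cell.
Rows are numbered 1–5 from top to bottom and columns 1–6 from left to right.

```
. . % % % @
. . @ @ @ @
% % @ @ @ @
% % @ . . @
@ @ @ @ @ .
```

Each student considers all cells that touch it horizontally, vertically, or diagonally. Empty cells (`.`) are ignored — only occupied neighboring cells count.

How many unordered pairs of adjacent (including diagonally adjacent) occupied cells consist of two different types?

Scan each occupied cell's neighbors to the right and below (and the two forward diagonals) so each pair is counted once.
From row 1: 9 unlike of 13 pairs (running 9/13).
From row 2: 1 unlike of 14 pairs (running 10/27).
From row 3: 3 unlike of 15 pairs (running 13/42).
From row 4: 6 unlike of 11 pairs (running 19/53).
From row 5: 0 unlike of 4 pairs (running 19/57).
Total adjacent occupied pairs: 57; unlike-type pairs: 19.

19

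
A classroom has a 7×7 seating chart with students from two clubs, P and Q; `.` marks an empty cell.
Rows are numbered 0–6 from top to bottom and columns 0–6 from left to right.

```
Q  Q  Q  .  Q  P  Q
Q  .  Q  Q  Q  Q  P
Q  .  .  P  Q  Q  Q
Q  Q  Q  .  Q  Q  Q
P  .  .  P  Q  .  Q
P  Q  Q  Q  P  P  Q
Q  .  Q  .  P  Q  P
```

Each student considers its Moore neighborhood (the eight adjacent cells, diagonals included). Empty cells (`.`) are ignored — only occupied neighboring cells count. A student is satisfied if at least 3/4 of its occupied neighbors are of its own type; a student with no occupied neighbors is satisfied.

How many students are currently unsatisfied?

21

(0,0)Q 2/2 ✓
(0,1)Q 4/4 ✓
(0,2)Q 3/3 ✓
(0,4)Q 3/4 ✓
(0,5)P 1/5 ✗
(0,6)Q 1/3 ✗
(1,0)Q 3/3 ✓
(1,2)Q 3/4 ✓
(1,3)Q 5/6 ✓
(1,4)Q 5/7 ✗
(1,5)Q 6/8 ✓
(1,6)P 1/5 ✗
(2,0)Q 3/3 ✓
(2,3)P 0/6 ✗
(2,4)Q 6/7 ✓
(2,5)Q 7/8 ✓
(2,6)Q 4/5 ✓
(3,0)Q 2/3 ✗
(3,1)Q 3/4 ✓
(3,2)Q 1/3 ✗
(3,4)Q 4/6 ✗
(3,5)Q 7/7 ✓
(3,6)Q 4/4 ✓
(4,0)P 1/4 ✗
(4,3)P 1/6 ✗
(4,4)Q 3/6 ✗
(4,6)Q 3/4 ✓
(5,0)P 1/3 ✗
(5,1)Q 3/5 ✗
(5,2)Q 3/4 ✓
(5,3)Q 3/6 ✗
(5,4)P 3/6 ✗
(5,5)P 3/7 ✗
(5,6)Q 2/4 ✗
(6,0)Q 1/2 ✗
(6,2)Q 3/3 ✓
(6,4)P 2/4 ✗
(6,5)Q 1/5 ✗
(6,6)P 1/3 ✗
Unsatisfied: (0,5), (0,6), (1,4), (1,6), (2,3), (3,0), (3,2), (3,4), (4,0), (4,3), (4,4), (5,0), (5,1), (5,3), (5,4), (5,5), (5,6), (6,0), (6,4), (6,5), (6,6) — 21 in total.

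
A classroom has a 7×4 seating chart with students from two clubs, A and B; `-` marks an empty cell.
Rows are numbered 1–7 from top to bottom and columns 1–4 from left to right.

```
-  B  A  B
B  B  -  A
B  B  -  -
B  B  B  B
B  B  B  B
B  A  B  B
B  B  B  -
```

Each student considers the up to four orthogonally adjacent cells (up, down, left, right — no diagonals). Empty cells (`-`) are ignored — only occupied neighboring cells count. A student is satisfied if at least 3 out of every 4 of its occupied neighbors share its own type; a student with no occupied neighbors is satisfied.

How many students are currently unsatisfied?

(1,2)B 1/2 ✗
(1,3)A 0/2 ✗
(1,4)B 0/2 ✗
(2,1)B 2/2 ✓
(2,2)B 3/3 ✓
(2,4)A 0/1 ✗
(3,1)B 3/3 ✓
(3,2)B 3/3 ✓
(4,1)B 3/3 ✓
(4,2)B 4/4 ✓
(4,3)B 3/3 ✓
(4,4)B 2/2 ✓
(5,1)B 3/3 ✓
(5,2)B 3/4 ✓
(5,3)B 4/4 ✓
(5,4)B 3/3 ✓
(6,1)B 2/3 ✗
(6,2)A 0/4 ✗
(6,3)B 3/4 ✓
(6,4)B 2/2 ✓
(7,1)B 2/2 ✓
(7,2)B 2/3 ✗
(7,3)B 2/2 ✓
Unsatisfied: (1,2), (1,3), (1,4), (2,4), (6,1), (6,2), (7,2) — 7 in total.

7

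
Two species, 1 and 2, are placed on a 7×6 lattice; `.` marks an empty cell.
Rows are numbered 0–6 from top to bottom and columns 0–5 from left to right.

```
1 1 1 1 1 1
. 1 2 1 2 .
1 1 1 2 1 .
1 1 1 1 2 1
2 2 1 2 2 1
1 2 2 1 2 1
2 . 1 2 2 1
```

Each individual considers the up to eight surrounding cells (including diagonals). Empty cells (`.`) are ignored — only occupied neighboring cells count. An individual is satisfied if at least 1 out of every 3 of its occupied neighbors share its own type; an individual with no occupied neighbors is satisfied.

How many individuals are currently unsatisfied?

(0,0)1 2/2 satisfied
(0,1)1 3/4 satisfied
(0,2)1 4/5 satisfied
(0,3)1 3/5 satisfied
(0,4)1 3/4 satisfied
(0,5)1 1/2 satisfied
(1,1)1 6/7 satisfied
(1,2)2 1/8 not
(1,3)1 5/8 satisfied
(1,4)2 1/6 not
(2,0)1 4/4 satisfied
(2,1)1 6/7 satisfied
(2,2)1 6/8 satisfied
(2,3)2 3/8 satisfied
(2,4)1 3/6 satisfied
(3,0)1 3/5 satisfied
(3,1)1 6/8 satisfied
(3,2)1 5/8 satisfied
(3,3)1 4/8 satisfied
(3,4)2 3/7 satisfied
(3,5)1 2/4 satisfied
(4,0)2 2/5 satisfied
(4,1)2 3/8 satisfied
(4,2)1 4/8 satisfied
(4,3)2 4/8 satisfied
(4,4)2 3/8 satisfied
(4,5)1 2/5 satisfied
(5,0)1 0/4 not
(5,1)2 4/7 satisfied
(5,2)2 4/7 satisfied
(5,3)1 2/8 not
(5,4)2 4/8 satisfied
(5,5)1 2/5 satisfied
(6,0)2 1/2 satisfied
(6,2)1 1/4 not
(6,3)2 3/5 satisfied
(6,4)2 2/5 satisfied
(6,5)1 1/3 satisfied
Unsatisfied: (1,2), (1,4), (5,0), (5,3), (6,2) — 5 in total.

5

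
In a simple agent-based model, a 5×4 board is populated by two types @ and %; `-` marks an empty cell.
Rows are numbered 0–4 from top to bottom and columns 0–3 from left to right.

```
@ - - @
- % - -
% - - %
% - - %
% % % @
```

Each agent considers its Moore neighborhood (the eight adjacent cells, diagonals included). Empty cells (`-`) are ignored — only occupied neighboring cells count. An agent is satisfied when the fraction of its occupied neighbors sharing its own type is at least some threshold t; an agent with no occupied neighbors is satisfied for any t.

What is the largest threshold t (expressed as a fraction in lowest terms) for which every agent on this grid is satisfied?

0/1

(0,0)@ 0/1
(0,3)@ — no occupied neighbors
(1,1)% 1/2
(2,0)% 2/2
(2,3)% 1/1
(3,0)% 3/3
(3,3)% 2/3
(4,0)% 2/2
(4,1)% 3/3
(4,2)% 2/3
(4,3)@ 0/2
The smallest same-type fraction is 0/1 at (0,0), which reduces to 0/1. Any threshold above that leaves this agent unsatisfied.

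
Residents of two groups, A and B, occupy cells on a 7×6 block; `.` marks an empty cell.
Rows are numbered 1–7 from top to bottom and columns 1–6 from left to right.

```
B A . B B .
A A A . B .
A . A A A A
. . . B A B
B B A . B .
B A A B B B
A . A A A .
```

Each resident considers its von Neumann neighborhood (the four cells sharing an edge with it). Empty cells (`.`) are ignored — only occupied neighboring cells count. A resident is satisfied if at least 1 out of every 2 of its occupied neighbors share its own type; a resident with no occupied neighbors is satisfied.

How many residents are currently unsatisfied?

9

Row 1: (1,1)B 0/2 unhappy · (1,2)A 1/2 ok · (1,4)B 1/1 ok · (1,5)B 2/2 ok
Row 2: (2,1)A 2/3 ok · (2,2)A 3/3 ok · (2,3)A 2/2 ok · (2,5)B 1/2 ok
Row 3: (3,1)A 1/1 ok · (3,3)A 2/2 ok · (3,4)A 2/3 ok · (3,5)A 3/4 ok · (3,6)A 1/2 ok
Row 4: (4,4)B 0/2 unhappy · (4,5)A 1/4 unhappy · (4,6)B 0/2 unhappy
Row 5: (5,1)B 2/2 ok · (5,2)B 1/3 unhappy · (5,3)A 1/2 ok · (5,5)B 1/2 ok
Row 6: (6,1)B 1/3 unhappy · (6,2)A 1/3 unhappy · (6,3)A 3/4 ok · (6,4)B 1/3 unhappy · (6,5)B 3/4 ok · (6,6)B 1/1 ok
Row 7: (7,1)A 0/1 unhappy · (7,3)A 2/2 ok · (7,4)A 2/3 ok · (7,5)A 1/2 ok
Unsatisfied: (1,1), (4,4), (4,5), (4,6), (5,2), (6,1), (6,2), (6,4), (7,1) — 9 in total.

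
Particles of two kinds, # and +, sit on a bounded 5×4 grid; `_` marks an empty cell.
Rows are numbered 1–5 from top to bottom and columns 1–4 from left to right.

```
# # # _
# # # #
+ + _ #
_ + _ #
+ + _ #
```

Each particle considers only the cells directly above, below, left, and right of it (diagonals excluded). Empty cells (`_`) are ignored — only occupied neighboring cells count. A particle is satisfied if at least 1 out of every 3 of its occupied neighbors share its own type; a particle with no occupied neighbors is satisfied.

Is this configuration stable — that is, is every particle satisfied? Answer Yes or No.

Yes

Row 1: (1,1)# 2/2 ✓ · (1,2)# 3/3 ✓ · (1,3)# 2/2 ✓
Row 2: (2,1)# 2/3 ✓ · (2,2)# 3/4 ✓ · (2,3)# 3/3 ✓ · (2,4)# 2/2 ✓
Row 3: (3,1)+ 1/2 ✓ · (3,2)+ 2/3 ✓ · (3,4)# 2/2 ✓
Row 4: (4,2)+ 2/2 ✓ · (4,4)# 2/2 ✓
Row 5: (5,1)+ 1/1 ✓ · (5,2)+ 2/2 ✓ · (5,4)# 1/1 ✓
All meet the threshold, so the configuration is stable.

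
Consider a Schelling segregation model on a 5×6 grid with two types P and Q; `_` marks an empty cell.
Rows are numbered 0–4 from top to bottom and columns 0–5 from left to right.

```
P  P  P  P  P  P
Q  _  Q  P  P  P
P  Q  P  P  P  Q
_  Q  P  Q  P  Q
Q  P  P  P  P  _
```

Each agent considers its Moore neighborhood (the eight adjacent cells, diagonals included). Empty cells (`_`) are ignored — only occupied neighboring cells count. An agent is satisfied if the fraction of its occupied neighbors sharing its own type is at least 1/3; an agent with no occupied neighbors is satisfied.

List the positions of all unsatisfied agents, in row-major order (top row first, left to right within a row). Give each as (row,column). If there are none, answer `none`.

Row 0: (0,0)P 1/2 ok · (0,1)P 2/4 ok · (0,2)P 3/4 ok · (0,3)P 4/5 ok · (0,4)P 5/5 ok · (0,5)P 3/3 ok
Row 1: (1,0)Q 1/4 unhappy · (1,2)Q 1/7 unhappy · (1,3)P 7/8 ok · (1,4)P 7/8 ok · (1,5)P 4/5 ok
Row 2: (2,0)P 0/3 unhappy · (2,1)Q 3/6 ok · (2,2)P 3/7 ok · (2,3)P 6/8 ok · (2,4)P 5/8 ok · (2,5)Q 1/5 unhappy
Row 3: (3,1)Q 2/7 unhappy · (3,2)P 5/8 ok · (3,3)Q 0/8 unhappy · (3,4)P 4/7 ok · (3,5)Q 1/4 unhappy
Row 4: (4,0)Q 1/2 ok · (4,1)P 2/4 ok · (4,2)P 3/5 ok · (4,3)P 4/5 ok · (4,4)P 2/4 ok

(1,0), (1,2), (2,0), (2,5), (3,1), (3,3), (3,5)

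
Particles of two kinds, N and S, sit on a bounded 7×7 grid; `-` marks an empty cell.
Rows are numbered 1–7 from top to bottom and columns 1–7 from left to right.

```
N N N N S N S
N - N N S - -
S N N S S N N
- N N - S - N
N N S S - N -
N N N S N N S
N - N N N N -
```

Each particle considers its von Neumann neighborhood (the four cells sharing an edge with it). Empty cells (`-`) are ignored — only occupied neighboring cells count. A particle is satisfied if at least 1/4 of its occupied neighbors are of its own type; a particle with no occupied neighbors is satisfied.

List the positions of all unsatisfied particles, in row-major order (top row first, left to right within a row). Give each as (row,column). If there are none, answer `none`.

(1,1)N 2/2 satisfied
(1,2)N 2/2 satisfied
(1,3)N 3/3 satisfied
(1,4)N 2/3 satisfied
(1,5)S 1/3 satisfied
(1,6)N 0/2 not
(1,7)S 0/1 not
(2,1)N 1/2 satisfied
(2,3)N 3/3 satisfied
(2,4)N 2/4 satisfied
(2,5)S 2/3 satisfied
(3,1)S 0/2 not
(3,2)N 2/3 satisfied
(3,3)N 3/4 satisfied
(3,4)S 1/3 satisfied
(3,5)S 3/4 satisfied
(3,6)N 1/2 satisfied
(3,7)N 2/2 satisfied
(4,2)N 3/3 satisfied
(4,3)N 2/3 satisfied
(4,5)S 1/1 satisfied
(4,7)N 1/1 satisfied
(5,1)N 2/2 satisfied
(5,2)N 3/4 satisfied
(5,3)S 1/4 satisfied
(5,4)S 2/2 satisfied
(5,6)N 1/1 satisfied
(6,1)N 3/3 satisfied
(6,2)N 3/3 satisfied
(6,3)N 2/4 satisfied
(6,4)S 1/4 satisfied
(6,5)N 2/3 satisfied
(6,6)N 3/4 satisfied
(6,7)S 0/1 not
(7,1)N 1/1 satisfied
(7,3)N 2/2 satisfied
(7,4)N 2/3 satisfied
(7,5)N 3/3 satisfied
(7,6)N 2/2 satisfied

(1,6), (1,7), (3,1), (6,7)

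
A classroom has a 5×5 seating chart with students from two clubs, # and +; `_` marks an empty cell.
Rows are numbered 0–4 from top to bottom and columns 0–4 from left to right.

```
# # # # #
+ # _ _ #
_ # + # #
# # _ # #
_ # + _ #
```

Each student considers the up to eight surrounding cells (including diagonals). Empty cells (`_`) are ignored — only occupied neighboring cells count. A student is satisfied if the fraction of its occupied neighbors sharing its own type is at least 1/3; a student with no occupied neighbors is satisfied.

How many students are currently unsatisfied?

Row 0: (0,0)# 2/3 ✓ · (0,1)# 3/4 ✓ · (0,2)# 3/3 ✓ · (0,3)# 3/3 ✓ · (0,4)# 2/2 ✓
Row 1: (1,0)+ 0/4 ✗ · (1,1)# 4/6 ✓ · (1,4)# 4/4 ✓
Row 2: (2,1)# 3/5 ✓ · (2,2)+ 0/5 ✗ · (2,3)# 4/5 ✓ · (2,4)# 4/4 ✓
Row 3: (3,0)# 3/3 ✓ · (3,1)# 3/5 ✓ · (3,3)# 4/6 ✓ · (3,4)# 4/4 ✓
Row 4: (4,1)# 2/3 ✓ · (4,2)+ 0/3 ✗ · (4,4)# 2/2 ✓
Unsatisfied: (1,0), (2,2), (4,2) — 3 in total.

3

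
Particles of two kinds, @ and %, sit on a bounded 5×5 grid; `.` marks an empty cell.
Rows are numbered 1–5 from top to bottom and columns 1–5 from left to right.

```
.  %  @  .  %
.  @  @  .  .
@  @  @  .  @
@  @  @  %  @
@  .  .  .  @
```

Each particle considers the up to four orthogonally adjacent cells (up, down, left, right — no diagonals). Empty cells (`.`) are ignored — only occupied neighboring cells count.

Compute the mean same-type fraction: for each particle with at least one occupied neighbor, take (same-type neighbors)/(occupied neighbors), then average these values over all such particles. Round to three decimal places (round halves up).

Row 1: (1,2)% 0/2 · (1,3)@ 1/2 · (1,5)% — no occupied neighbors
Row 2: (2,2)@ 2/3 · (2,3)@ 3/3
Row 3: (3,1)@ 2/2 · (3,2)@ 4/4 · (3,3)@ 3/3 · (3,5)@ 1/1
Row 4: (4,1)@ 3/3 · (4,2)@ 3/3 · (4,3)@ 2/3 · (4,4)% 0/2 · (4,5)@ 2/3
Row 5: (5,1)@ 1/1 · (5,5)@ 1/1
Sum over 15 particles: 0/2 + 1/2 + 2/3 + 3/3 + 2/2 + 4/4 + 3/3 + 1/1 + 3/3 + 3/3 + 2/3 + 0/2 + 2/3 + 1/1 + 1/1 = 23/2; mean = 23/2 ÷ 15 = 23/30 = 0.766666… → 0.767.

0.767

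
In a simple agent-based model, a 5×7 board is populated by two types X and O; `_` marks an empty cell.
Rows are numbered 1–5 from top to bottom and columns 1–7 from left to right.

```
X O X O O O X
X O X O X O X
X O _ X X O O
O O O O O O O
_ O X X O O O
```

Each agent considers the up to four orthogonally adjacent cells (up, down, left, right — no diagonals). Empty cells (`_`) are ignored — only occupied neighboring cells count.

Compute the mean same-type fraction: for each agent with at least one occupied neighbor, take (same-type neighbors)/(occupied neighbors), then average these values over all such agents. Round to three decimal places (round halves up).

Row 1: (1,1)X 1/2 · (1,2)O 1/3 · (1,3)X 1/3 · (1,4)O 2/3 · (1,5)O 2/3 · (1,6)O 2/3 · (1,7)X 1/2
Row 2: (2,1)X 2/3 · (2,2)O 2/4 · (2,3)X 1/3 · (2,4)O 1/4 · (2,5)X 1/4 · (2,6)O 2/4 · (2,7)X 1/3
Row 3: (3,1)X 1/3 · (3,2)O 2/3 · (3,4)X 1/3 · (3,5)X 2/4 · (3,6)O 3/4 · (3,7)O 2/3
Row 4: (4,1)O 1/2 · (4,2)O 4/4 · (4,3)O 2/3 · (4,4)O 2/4 · (4,5)O 3/4 · (4,6)O 4/4 · (4,7)O 3/3
Row 5: (5,2)O 1/2 · (5,3)X 1/3 · (5,4)X 1/3 · (5,5)O 2/3 · (5,6)O 3/3 · (5,7)O 2/2
Sum over 33 agents: 1/2 + 1/3 + 1/3 + 2/3 + 2/3 + 2/3 + 1/2 + 2/3 + 2/4 + 1/3 + 1/4 + 1/4 + 2/4 + 1/3 + 1/3 + 2/3 + 1/3 + 2/4 + 3/4 + 2/3 + 1/2 + 4/4 + 2/3 + 2/4 + 3/4 + 4/4 + 3/3 + 1/2 + 1/3 + 1/3 + 2/3 + 3/3 + 2/2 = 19; mean = 19 ÷ 33 = 19/33 = 0.575757… → 0.576.

0.576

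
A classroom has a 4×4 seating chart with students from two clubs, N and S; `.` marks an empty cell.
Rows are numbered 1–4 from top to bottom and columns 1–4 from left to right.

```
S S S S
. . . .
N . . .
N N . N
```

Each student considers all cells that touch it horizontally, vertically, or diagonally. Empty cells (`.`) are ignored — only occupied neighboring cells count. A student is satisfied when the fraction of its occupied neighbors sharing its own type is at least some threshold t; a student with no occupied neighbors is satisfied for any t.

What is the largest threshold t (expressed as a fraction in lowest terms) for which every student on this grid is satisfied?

1/1

(1,1)S 1/1
(1,2)S 2/2
(1,3)S 2/2
(1,4)S 1/1
(3,1)N 2/2
(4,1)N 2/2
(4,2)N 2/2
(4,4)N — no occupied neighbors
The smallest same-type fraction is 1/1 at (1,1), which reduces to 1/1. Any threshold above that leaves this student unsatisfied.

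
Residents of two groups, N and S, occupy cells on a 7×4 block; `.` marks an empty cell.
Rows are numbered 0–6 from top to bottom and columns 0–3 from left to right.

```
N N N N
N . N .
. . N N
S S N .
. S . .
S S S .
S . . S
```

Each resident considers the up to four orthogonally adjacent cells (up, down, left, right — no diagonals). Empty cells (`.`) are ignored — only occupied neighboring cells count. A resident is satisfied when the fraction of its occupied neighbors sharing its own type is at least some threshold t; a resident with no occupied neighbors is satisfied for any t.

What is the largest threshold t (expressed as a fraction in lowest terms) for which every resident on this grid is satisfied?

1/2

(0,0)N 2/2
(0,1)N 2/2
(0,2)N 3/3
(0,3)N 1/1
(1,0)N 1/1
(1,2)N 2/2
(2,2)N 3/3
(2,3)N 1/1
(3,0)S 1/1
(3,1)S 2/3
(3,2)N 1/2
(4,1)S 2/2
(5,0)S 2/2
(5,1)S 3/3
(5,2)S 1/1
(6,0)S 1/1
(6,3)S — no occupied neighbors
The smallest same-type fraction is 1/2 at (3,2), which reduces to 1/2. Any threshold above that leaves this resident unsatisfied.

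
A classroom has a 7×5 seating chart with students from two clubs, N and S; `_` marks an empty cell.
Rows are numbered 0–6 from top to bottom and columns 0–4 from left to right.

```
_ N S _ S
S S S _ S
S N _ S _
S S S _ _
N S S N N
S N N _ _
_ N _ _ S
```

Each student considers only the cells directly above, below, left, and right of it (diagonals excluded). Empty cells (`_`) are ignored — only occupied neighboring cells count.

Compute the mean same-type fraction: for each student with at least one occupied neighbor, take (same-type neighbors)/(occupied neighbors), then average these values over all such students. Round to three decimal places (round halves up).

0.599

(0,1)N 0/2
(0,2)S 1/2
(0,4)S 1/1
(1,0)S 2/2
(1,1)S 2/4
(1,2)S 2/2
(1,4)S 1/1
(2,0)S 2/3
(2,1)N 0/3
(2,3)S — no occupied neighbors
(3,0)S 2/3
(3,1)S 3/4
(3,2)S 2/2
(4,0)N 0/3
(4,1)S 2/4
(4,2)S 2/4
(4,3)N 1/2
(4,4)N 1/1
(5,0)S 0/2
(5,1)N 2/4
(5,2)N 1/2
(6,1)N 1/1
(6,4)S — no occupied neighbors
Sum over 21 students: 0/2 + 1/2 + 1/1 + 2/2 + 2/4 + 2/2 + 1/1 + 2/3 + 0/3 + 2/3 + 3/4 + 2/2 + 0/3 + 2/4 + 2/4 + 1/2 + 1/1 + 0/2 + 2/4 + 1/2 + 1/1 = 151/12; mean = 151/12 ÷ 21 = 151/252 = 0.599206… → 0.599.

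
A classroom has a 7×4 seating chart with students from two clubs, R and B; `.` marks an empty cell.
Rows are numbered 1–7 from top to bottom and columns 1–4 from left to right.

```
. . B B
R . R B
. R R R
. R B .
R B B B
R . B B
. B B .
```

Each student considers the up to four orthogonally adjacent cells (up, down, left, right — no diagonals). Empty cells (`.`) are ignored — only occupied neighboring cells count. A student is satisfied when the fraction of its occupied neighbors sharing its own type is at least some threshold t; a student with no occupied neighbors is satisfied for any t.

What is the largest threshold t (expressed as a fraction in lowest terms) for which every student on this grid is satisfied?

(1,3)B 1/2
(1,4)B 2/2
(2,1)R — no occupied neighbors
(2,3)R 1/3
(2,4)B 1/3
(3,2)R 2/2
(3,3)R 3/4
(3,4)R 1/2
(4,2)R 1/3
(4,3)B 1/3
(5,1)R 1/2
(5,2)B 1/3
(5,3)B 4/4
(5,4)B 2/2
(6,1)R 1/1
(6,3)B 3/3
(6,4)B 2/2
(7,2)B 1/1
(7,3)B 2/2
The smallest same-type fraction is 1/3 at (2,3), which reduces to 1/3. Any threshold above that leaves this student unsatisfied.

1/3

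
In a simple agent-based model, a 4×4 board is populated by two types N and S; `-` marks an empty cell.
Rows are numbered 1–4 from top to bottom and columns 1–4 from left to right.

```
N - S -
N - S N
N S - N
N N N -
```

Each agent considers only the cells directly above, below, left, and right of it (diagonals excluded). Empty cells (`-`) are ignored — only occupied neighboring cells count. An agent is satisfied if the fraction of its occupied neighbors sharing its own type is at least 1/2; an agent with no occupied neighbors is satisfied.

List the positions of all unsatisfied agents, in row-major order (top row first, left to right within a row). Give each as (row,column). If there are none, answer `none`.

Row 1: (1,1)N 1/1 ✓ · (1,3)S 1/1 ✓
Row 2: (2,1)N 2/2 ✓ · (2,3)S 1/2 ✓ · (2,4)N 1/2 ✓
Row 3: (3,1)N 2/3 ✓ · (3,2)S 0/2 ✗ · (3,4)N 1/1 ✓
Row 4: (4,1)N 2/2 ✓ · (4,2)N 2/3 ✓ · (4,3)N 1/1 ✓

(3,2)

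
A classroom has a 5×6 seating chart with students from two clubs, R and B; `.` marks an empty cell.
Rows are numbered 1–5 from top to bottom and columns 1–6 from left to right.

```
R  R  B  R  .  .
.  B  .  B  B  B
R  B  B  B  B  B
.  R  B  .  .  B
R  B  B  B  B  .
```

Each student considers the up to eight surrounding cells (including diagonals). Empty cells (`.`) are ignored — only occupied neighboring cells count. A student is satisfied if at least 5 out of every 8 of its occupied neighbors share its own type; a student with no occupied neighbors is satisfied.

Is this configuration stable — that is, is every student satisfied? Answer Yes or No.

(1,1)R 1/2 ✗
(1,2)R 1/3 ✗
(1,3)B 2/4 ✗
(1,4)R 0/3 ✗
(2,2)B 3/6 ✗
(2,4)B 5/6 ✓
(2,5)B 5/6 ✓
(2,6)B 3/3 ✓
(3,1)R 1/3 ✗
(3,2)B 3/5 ✗
(3,3)B 5/6 ✓
(3,4)B 5/5 ✓
(3,5)B 6/6 ✓
(3,6)B 4/4 ✓
(4,2)R 2/7 ✗
(4,3)B 6/7 ✓
(4,6)B 3/3 ✓
(5,1)R 1/2 ✗
(5,2)B 2/4 ✗
(5,3)B 3/4 ✓
(5,4)B 3/3 ✓
(5,5)B 2/2 ✓
For instance (1,1) has only 1/2 same-type neighbors, below 5/8.

No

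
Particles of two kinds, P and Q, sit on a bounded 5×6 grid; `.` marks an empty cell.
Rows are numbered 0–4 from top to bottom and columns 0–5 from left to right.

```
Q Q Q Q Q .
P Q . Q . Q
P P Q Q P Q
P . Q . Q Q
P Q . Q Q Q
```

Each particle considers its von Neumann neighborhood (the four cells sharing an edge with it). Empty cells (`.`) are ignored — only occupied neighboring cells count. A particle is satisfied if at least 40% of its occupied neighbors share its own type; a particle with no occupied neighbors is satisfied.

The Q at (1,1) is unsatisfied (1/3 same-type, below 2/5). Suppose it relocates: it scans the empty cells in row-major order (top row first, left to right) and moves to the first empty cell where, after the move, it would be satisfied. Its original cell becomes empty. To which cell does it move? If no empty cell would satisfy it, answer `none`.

(0,5)

Vacating (1,1). Empty cells in order:
  (0,5): 2/2 same-type → satisfied — stop here.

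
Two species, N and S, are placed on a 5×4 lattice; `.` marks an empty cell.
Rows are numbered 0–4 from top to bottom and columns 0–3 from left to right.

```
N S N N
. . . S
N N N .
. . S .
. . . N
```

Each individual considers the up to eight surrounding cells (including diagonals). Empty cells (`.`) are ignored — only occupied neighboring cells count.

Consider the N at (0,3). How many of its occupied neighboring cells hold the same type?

1

Occupied neighbors of (0,3): (0,2)=N, (1,3)=S.
Same type (N): 1 of 2.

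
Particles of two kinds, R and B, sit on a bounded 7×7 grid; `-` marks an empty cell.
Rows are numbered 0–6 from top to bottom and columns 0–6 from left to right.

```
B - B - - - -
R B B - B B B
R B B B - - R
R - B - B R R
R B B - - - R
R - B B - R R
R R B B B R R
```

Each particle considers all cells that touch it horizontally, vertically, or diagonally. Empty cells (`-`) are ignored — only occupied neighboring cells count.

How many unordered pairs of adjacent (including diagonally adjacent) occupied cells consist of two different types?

Scan each occupied cell's neighbors to the right and below (and the two forward diagonals) so each pair is counted once.
Row 0: B(0,0)–R(1,0)≠ B(0,0)–B(1,1)= B(0,2)–B(1,2)= B(0,2)–B(1,1)=  → 1/4 unlike.
Row 1: R(1,0)–B(1,1)≠ R(1,0)–R(2,0)= R(1,0)–B(2,1)≠ B(1,1)–B(1,2)= B(1,1)–B(2,1)= B(1,1)–B(2,2)= B(1,1)–R(2,0)≠ B(1,2)–B(2,2)= B(1,2)–B(2,3)= B(1,2)–B(2,1)= B(1,4)–B(1,5)= B(1,4)–B(2,3)= B(1,5)–B(1,6)= B(1,5)–R(2,6)≠ B(1,6)–R(2,6)≠  → 5/15 unlike.
Row 2: R(2,0)–B(2,1)≠ R(2,0)–R(3,0)= B(2,1)–B(2,2)= B(2,1)–B(3,2)= B(2,1)–R(3,0)≠ B(2,2)–B(2,3)= B(2,2)–B(3,2)= B(2,3)–B(3,4)= B(2,3)–B(3,2)= R(2,6)–R(3,6)= R(2,6)–R(3,5)=  → 2/11 unlike.
Row 3: R(3,0)–R(4,0)= R(3,0)–B(4,1)≠ B(3,2)–B(4,2)= B(3,2)–B(4,1)= B(3,4)–R(3,5)≠ R(3,5)–R(3,6)= R(3,5)–R(4,6)= R(3,6)–R(4,6)=  → 2/8 unlike.
Row 4: R(4,0)–B(4,1)≠ R(4,0)–R(5,0)= B(4,1)–B(4,2)= B(4,1)–B(5,2)= B(4,1)–R(5,0)≠ B(4,2)–B(5,2)= B(4,2)–B(5,3)= R(4,6)–R(5,6)= R(4,6)–R(5,5)=  → 2/9 unlike.
Row 5: R(5,0)–R(6,0)= R(5,0)–R(6,1)= B(5,2)–B(5,3)= B(5,2)–B(6,2)= B(5,2)–B(6,3)= B(5,2)–R(6,1)≠ B(5,3)–B(6,3)= B(5,3)–B(6,4)= B(5,3)–B(6,2)= R(5,5)–R(5,6)= R(5,5)–R(6,5)= R(5,5)–R(6,6)= R(5,5)–B(6,4)≠ R(5,6)–R(6,6)= R(5,6)–R(6,5)=  → 2/15 unlike.
Row 6: R(6,0)–R(6,1)= R(6,1)–B(6,2)≠ B(6,2)–B(6,3)= B(6,3)–B(6,4)= B(6,4)–R(6,5)≠ R(6,5)–R(6,6)=  → 2/6 unlike.
Total adjacent occupied pairs: 68; unlike-type pairs: 16.

16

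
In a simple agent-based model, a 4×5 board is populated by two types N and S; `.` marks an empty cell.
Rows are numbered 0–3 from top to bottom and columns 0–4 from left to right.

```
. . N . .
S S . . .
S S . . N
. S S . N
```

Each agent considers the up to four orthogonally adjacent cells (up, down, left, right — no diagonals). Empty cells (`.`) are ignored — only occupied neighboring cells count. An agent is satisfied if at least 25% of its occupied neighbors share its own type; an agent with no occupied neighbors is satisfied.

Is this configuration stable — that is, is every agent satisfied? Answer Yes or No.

(0,2)N 0/0 satisfied
(1,0)S 2/2 satisfied
(1,1)S 2/2 satisfied
(2,0)S 2/2 satisfied
(2,1)S 3/3 satisfied
(2,4)N 1/1 satisfied
(3,1)S 2/2 satisfied
(3,2)S 1/1 satisfied
(3,4)N 1/1 satisfied
All meet the threshold, so the configuration is stable.

Yes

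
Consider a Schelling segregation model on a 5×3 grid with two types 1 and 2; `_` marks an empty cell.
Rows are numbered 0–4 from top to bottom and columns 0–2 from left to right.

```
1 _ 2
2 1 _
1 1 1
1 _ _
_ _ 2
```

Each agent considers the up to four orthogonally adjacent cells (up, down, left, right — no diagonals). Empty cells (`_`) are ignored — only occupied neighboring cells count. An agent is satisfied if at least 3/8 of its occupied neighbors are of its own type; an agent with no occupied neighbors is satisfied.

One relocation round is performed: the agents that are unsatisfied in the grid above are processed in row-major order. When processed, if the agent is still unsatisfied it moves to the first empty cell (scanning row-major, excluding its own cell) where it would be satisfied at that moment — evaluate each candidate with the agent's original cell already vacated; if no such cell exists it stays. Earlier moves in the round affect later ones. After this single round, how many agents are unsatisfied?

Initially unsatisfied (in order): (0,0), (1,0).
  (0,0) → (0,1).
  (1,0) → (3,2).
Resulting grid:
_ 1 2
_ 1 _
1 1 1
1 _ 2
_ _ 2
Unsatisfied now: (0,2).

1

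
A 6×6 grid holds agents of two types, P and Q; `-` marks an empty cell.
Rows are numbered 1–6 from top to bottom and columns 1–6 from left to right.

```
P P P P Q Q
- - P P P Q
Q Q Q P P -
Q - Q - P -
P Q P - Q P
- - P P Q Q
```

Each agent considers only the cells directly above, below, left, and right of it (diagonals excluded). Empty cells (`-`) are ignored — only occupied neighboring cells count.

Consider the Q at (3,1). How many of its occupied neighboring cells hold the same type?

Occupied neighbors of (3,1): (4,1)=Q, (3,2)=Q.
Same type (Q): 2 of 2.

2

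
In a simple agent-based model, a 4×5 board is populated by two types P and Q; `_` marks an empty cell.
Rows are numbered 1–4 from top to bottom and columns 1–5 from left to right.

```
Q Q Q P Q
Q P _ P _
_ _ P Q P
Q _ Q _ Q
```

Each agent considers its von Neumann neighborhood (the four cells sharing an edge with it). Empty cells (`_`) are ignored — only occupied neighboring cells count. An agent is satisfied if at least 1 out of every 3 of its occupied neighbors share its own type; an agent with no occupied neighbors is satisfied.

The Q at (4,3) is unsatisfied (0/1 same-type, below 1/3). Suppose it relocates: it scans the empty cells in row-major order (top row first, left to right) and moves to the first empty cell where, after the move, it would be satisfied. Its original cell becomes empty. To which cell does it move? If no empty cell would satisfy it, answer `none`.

Vacating (4,3). Empty cells in order:
  (2,3): 1/4 same-type → still unsatisfied.
  (2,5): 1/3 same-type → satisfied — stop here.

(2,5)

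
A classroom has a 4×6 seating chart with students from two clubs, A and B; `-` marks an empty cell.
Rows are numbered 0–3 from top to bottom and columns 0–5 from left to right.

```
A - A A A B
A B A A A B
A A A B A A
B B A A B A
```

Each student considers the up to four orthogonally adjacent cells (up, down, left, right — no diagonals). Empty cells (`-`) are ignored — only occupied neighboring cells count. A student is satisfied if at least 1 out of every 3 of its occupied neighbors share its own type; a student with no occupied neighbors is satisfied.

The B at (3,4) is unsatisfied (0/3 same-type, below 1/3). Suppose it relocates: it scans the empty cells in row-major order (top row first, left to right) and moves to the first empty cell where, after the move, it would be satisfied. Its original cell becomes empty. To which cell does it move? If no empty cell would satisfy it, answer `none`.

Vacating (3,4). Empty cells in order:
  (0,1): 1/3 same-type → satisfied — stop here.

(0,1)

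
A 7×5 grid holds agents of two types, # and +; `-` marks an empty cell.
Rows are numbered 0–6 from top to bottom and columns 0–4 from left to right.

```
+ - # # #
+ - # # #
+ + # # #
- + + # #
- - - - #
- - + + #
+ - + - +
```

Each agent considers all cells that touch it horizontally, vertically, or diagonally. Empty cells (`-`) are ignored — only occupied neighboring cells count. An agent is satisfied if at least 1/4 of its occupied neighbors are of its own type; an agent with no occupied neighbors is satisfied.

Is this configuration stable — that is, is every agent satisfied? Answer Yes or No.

Row 0: (0,0)+ 1/1 ✓ · (0,2)# 3/3 ✓ · (0,3)# 5/5 ✓ · (0,4)# 3/3 ✓
Row 1: (1,0)+ 3/3 ✓ · (1,2)# 5/6 ✓ · (1,3)# 8/8 ✓ · (1,4)# 5/5 ✓
Row 2: (2,0)+ 3/3 ✓ · (2,1)+ 4/6 ✓ · (2,2)# 4/7 ✓ · (2,3)# 7/8 ✓ · (2,4)# 5/5 ✓
Row 3: (3,1)+ 3/4 ✓ · (3,2)+ 2/5 ✓ · (3,3)# 5/6 ✓ · (3,4)# 4/4 ✓
Row 4: (4,4)# 3/4 ✓
Row 5: (5,2)+ 2/2 ✓ · (5,3)+ 3/5 ✓ · (5,4)# 1/3 ✓
Row 6: (6,0)+ 0/0 ✓ · (6,2)+ 2/2 ✓ · (6,4)+ 1/2 ✓
All meet the threshold, so the configuration is stable.

Yes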